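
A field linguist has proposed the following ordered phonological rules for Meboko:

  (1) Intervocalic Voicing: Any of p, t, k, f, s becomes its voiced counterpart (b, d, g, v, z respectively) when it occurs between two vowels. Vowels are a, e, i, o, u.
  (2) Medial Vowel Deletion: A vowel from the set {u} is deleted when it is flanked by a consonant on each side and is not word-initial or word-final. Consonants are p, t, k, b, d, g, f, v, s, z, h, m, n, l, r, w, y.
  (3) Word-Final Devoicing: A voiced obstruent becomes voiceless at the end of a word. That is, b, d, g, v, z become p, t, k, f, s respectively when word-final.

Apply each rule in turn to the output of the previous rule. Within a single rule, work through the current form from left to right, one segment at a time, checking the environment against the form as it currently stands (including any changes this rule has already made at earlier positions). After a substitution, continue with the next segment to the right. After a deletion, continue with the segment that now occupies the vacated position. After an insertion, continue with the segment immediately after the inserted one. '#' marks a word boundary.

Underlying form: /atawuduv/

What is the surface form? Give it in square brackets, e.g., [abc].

(1) Intervocalic Voicing: [atawuduv] → [adawuduv]
(2) Medial Vowel Deletion: [adawuduv] → [adawdv]
(3) Word-Final Devoicing: [adawdv] → [adawdf]

[adawdf]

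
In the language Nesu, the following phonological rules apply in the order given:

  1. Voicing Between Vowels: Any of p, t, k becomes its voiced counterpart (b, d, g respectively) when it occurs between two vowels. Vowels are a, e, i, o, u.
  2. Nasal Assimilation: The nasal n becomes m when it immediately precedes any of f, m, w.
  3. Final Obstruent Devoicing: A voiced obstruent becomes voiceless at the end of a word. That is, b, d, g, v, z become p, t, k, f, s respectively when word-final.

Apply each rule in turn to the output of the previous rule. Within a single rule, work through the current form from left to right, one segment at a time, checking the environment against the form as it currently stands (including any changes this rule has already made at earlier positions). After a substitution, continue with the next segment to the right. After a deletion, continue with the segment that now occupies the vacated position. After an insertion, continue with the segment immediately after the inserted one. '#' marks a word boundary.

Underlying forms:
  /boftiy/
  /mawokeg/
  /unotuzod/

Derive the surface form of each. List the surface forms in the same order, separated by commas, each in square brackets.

/boftiy/:
  1 Voicing Between Vowels: no change — [boftiy]
  2 Nasal Assimilation: no change — [boftiy]
  3 Final Obstruent Devoicing: no change — [boftiy]
/mawokeg/:
  1 Voicing Between Vowels: [mawokeg] → [mawogeg]
  2 Nasal Assimilation: no change — [mawogeg]
  3 Final Obstruent Devoicing: [mawogeg] → [mawogek]
/unotuzod/:
  1 Voicing Between Vowels: [unotuzod] → [unoduzod]
  2 Nasal Assimilation: no change — [unoduzod]
  3 Final Obstruent Devoicing: [unoduzod] → [unoduzot]

[boftiy], [mawogek], [unoduzot]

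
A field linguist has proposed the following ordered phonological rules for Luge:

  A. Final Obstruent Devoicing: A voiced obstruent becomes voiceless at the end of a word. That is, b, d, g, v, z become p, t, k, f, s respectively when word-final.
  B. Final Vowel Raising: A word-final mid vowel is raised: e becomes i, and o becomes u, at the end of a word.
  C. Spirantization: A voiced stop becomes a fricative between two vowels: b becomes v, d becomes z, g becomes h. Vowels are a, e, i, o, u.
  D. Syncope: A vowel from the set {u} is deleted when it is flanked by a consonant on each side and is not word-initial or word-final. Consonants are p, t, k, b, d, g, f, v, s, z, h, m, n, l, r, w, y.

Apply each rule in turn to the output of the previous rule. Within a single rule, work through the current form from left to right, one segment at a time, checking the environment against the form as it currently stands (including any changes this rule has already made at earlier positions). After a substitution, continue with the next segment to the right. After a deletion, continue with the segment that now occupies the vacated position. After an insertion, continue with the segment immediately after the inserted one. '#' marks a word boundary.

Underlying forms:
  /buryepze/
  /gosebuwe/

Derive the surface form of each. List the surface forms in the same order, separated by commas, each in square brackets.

[bryepzi], [gosevwi]

/buryepze/:
  A Final Obstruent Devoicing: no change — [buryepze]
  B Final Vowel Raising: [buryepze] → [buryepzi]
  C Spirantization: no change — [buryepzi]
  D Syncope: [buryepzi] → [bryepzi]
/gosebuwe/:
  A Final Obstruent Devoicing: no change — [gosebuwe]
  B Final Vowel Raising: [gosebuwe] → [gosebuwi]
  C Spirantization: [gosebuwi] → [gosevuwi]
  D Syncope: [gosevuwi] → [gosevwi]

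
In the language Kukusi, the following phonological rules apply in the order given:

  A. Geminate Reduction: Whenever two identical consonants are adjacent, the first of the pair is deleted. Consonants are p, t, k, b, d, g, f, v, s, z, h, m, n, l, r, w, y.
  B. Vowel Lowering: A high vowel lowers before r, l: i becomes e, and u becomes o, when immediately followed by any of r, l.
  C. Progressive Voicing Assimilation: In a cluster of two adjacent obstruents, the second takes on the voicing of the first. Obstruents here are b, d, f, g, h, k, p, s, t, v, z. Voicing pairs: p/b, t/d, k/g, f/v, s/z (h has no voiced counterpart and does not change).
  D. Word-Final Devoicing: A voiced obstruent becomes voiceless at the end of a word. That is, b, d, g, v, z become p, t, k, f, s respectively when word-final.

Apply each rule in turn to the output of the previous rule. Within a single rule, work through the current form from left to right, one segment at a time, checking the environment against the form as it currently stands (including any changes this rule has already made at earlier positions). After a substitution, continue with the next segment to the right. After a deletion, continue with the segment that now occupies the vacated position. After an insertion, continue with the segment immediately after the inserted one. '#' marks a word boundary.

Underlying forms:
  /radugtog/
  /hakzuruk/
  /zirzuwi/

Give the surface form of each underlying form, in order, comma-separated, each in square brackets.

/radugtog/:
  A Geminate Reduction: no change — [radugtog]
  B Vowel Lowering: no change — [radugtog]
  C Progressive Voicing Assimilation: [radugtog] → [radugdog]
  D Word-Final Devoicing: [radugdog] → [radugdok]
/hakzuruk/:
  A Geminate Reduction: no change — [hakzuruk]
  B Vowel Lowering: [hakzuruk] → [hakzoruk]
  C Progressive Voicing Assimilation: [hakzoruk] → [haksoruk]
  D Word-Final Devoicing: no change — [haksoruk]
/zirzuwi/:
  A Geminate Reduction: no change — [zirzuwi]
  B Vowel Lowering: [zirzuwi] → [zerzuwi]
  C Progressive Voicing Assimilation: no change — [zerzuwi]
  D Word-Final Devoicing: no change — [zerzuwi]

[radugdok], [haksoruk], [zerzuwi]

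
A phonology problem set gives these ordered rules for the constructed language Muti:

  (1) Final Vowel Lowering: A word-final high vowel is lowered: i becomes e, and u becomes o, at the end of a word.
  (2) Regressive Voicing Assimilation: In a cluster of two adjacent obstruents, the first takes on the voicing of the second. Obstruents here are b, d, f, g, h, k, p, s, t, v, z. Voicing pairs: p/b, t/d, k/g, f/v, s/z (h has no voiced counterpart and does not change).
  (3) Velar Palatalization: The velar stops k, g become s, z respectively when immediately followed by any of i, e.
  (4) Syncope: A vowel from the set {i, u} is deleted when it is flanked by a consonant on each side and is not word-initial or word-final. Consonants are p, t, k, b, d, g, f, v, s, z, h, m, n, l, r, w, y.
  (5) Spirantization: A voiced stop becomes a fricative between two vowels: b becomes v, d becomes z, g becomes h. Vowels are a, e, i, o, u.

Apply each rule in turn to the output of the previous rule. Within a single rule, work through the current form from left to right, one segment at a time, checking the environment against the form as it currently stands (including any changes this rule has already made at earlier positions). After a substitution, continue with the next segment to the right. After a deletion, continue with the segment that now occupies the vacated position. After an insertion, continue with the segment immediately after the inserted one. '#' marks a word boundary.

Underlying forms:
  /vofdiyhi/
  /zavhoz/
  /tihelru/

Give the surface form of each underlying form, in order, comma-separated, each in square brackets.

/vofdiyhi/:
  (1) Final Vowel Lowering: [vofdiyhi] → [vofdiyhe]
  (2) Regressive Voicing Assimilation: [vofdiyhe] → [vovdiyhe]
  (3) Velar Palatalization: no change — [vovdiyhe]
  (4) Syncope: [vovdiyhe] → [vovdyhe]
  (5) Spirantization: no change — [vovdyhe]
/zavhoz/:
  (1) Final Vowel Lowering: no change — [zavhoz]
  (2) Regressive Voicing Assimilation: [zavhoz] → [zafhoz]
  (3) Velar Palatalization: no change — [zafhoz]
  (4) Syncope: no change — [zafhoz]
  (5) Spirantization: no change — [zafhoz]
/tihelru/:
  (1) Final Vowel Lowering: [tihelru] → [tihelro]
  (2) Regressive Voicing Assimilation: no change — [tihelro]
  (3) Velar Palatalization: no change — [tihelro]
  (4) Syncope: [tihelro] → [thelro]
  (5) Spirantization: no change — [thelro]

[vovdyhe], [zafhoz], [thelro]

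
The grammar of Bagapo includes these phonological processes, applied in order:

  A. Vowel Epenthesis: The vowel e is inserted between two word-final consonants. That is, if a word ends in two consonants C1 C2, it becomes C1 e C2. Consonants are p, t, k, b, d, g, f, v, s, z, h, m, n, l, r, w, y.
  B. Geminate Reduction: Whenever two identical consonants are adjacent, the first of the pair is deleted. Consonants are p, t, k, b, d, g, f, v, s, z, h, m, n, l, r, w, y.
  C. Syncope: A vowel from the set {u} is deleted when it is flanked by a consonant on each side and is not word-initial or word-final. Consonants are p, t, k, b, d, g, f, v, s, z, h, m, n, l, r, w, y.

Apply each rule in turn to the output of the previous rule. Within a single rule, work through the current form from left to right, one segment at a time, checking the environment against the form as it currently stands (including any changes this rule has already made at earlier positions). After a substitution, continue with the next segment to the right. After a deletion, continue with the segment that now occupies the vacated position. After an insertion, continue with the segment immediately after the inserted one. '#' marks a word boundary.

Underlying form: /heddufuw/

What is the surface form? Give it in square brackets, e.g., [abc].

A Vowel Epenthesis: no change — [heddufuw]
B Geminate Reduction: [heddufuw] → [hedufuw]
C Syncope: [hedufuw] → [hedfw]

[hedfw]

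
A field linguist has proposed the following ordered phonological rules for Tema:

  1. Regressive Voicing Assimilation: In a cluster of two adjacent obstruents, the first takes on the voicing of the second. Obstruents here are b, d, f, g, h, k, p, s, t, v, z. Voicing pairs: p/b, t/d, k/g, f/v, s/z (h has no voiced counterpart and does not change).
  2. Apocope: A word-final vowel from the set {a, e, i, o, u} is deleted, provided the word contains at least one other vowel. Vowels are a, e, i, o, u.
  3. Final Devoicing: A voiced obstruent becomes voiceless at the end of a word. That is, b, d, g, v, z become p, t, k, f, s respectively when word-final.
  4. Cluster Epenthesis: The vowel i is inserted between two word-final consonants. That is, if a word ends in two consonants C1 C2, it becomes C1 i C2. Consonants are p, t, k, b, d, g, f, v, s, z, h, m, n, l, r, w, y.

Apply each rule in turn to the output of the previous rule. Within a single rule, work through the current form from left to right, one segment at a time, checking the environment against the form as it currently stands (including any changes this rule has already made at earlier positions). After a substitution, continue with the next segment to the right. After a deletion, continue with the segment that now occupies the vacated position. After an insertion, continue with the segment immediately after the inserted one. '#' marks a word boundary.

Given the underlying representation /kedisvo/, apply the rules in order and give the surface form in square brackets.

[kedizif]

1 Regressive Voicing Assimilation: [kedisvo] → [kedizvo]
2 Apocope: [kedizvo] → [kedizv]
3 Final Devoicing: [kedizv] → [kedizf]
4 Cluster Epenthesis: [kedizf] → [kedizif]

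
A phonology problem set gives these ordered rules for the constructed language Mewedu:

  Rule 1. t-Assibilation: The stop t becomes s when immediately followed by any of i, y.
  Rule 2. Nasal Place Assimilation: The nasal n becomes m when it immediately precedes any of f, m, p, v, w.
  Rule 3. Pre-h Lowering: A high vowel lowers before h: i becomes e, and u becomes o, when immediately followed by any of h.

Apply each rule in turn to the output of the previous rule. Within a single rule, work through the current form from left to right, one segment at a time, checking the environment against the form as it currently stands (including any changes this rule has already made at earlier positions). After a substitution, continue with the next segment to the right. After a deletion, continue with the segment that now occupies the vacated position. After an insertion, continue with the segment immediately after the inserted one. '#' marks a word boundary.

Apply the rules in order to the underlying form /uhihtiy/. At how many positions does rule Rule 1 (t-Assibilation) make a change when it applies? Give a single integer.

Rule 1 t-Assibilation: [uhihtiy] → [uhihsiy]
Rule 2 Nasal Place Assimilation: no change — [uhihsiy]
Rule 3 Pre-h Lowering: [uhihsiy] → [ohehsiy]
Rule Rule 1 changed 1 position(s).

1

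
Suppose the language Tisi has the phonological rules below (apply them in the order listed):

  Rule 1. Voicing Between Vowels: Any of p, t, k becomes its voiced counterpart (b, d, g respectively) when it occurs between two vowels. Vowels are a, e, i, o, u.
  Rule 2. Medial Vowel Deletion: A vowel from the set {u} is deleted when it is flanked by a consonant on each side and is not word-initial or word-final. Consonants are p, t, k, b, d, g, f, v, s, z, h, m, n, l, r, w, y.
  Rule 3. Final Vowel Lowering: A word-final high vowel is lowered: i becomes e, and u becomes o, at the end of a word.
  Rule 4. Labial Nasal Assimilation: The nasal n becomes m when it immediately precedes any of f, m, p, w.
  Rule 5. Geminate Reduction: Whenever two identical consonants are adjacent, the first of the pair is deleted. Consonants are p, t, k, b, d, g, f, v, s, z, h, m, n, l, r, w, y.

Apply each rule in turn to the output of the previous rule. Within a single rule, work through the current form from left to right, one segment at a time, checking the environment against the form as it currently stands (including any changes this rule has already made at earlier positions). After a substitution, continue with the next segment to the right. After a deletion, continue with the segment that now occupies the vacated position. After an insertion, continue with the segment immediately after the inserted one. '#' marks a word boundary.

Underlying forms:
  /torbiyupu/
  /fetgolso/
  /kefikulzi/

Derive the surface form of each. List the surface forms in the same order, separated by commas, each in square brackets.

/torbiyupu/:
  Rule 1 Voicing Between Vowels: [torbiyupu] → [torbiyubu]
  Rule 2 Medial Vowel Deletion: [torbiyubu] → [torbiybu]
  Rule 3 Final Vowel Lowering: [torbiybu] → [torbiybo]
  Rule 4 Labial Nasal Assimilation: no change — [torbiybo]
  Rule 5 Geminate Reduction: no change — [torbiybo]
/fetgolso/:
  Rule 1 Voicing Between Vowels: no change — [fetgolso]
  Rule 2 Medial Vowel Deletion: no change — [fetgolso]
  Rule 3 Final Vowel Lowering: no change — [fetgolso]
  Rule 4 Labial Nasal Assimilation: no change — [fetgolso]
  Rule 5 Geminate Reduction: no change — [fetgolso]
/kefikulzi/:
  Rule 1 Voicing Between Vowels: [kefikulzi] → [kefigulzi]
  Rule 2 Medial Vowel Deletion: [kefigulzi] → [kefiglzi]
  Rule 3 Final Vowel Lowering: [kefiglzi] → [kefiglze]
  Rule 4 Labial Nasal Assimilation: no change — [kefiglze]
  Rule 5 Geminate Reduction: no change — [kefiglze]

[torbiybo], [fetgolso], [kefiglze]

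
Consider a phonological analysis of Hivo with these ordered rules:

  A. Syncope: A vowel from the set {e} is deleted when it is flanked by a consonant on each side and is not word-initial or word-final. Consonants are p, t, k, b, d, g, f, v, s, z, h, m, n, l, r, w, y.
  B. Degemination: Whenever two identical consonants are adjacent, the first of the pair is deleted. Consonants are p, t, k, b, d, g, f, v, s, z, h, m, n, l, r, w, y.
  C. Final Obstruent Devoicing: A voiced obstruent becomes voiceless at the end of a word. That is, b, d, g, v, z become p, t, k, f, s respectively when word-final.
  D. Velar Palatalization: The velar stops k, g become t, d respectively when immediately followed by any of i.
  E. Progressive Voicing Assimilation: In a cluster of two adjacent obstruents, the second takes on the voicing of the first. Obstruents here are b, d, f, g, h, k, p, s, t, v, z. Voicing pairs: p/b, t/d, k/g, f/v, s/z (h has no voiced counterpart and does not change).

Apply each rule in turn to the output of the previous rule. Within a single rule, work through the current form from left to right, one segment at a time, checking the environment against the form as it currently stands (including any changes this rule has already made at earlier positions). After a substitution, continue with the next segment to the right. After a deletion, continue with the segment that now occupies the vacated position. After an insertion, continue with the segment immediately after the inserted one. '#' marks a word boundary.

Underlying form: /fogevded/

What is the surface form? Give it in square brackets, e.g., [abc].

[fogvd]

A Syncope: [fogevded] → [fogvdd]
B Degemination: [fogvdd] → [fogvd]
C Final Obstruent Devoicing: [fogvd] → [fogvt]
D Velar Palatalization: no change — [fogvt]
E Progressive Voicing Assimilation: [fogvt] → [fogvd]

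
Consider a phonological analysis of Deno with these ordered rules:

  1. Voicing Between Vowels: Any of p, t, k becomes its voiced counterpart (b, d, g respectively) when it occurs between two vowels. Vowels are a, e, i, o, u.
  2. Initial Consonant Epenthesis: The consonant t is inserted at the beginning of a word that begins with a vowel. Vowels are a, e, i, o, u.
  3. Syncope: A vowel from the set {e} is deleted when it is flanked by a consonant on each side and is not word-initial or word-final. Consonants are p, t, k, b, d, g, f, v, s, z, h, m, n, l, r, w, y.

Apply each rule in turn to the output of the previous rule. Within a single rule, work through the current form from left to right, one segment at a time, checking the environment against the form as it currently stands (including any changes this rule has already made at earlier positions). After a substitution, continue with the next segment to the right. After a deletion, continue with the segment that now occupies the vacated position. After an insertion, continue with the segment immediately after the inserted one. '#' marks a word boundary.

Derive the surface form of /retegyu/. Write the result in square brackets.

1 Voicing Between Vowels: [retegyu] → [redegyu]
2 Initial Consonant Epenthesis: no change — [redegyu]
3 Syncope: [redegyu] → [rdgyu]

[rdgyu]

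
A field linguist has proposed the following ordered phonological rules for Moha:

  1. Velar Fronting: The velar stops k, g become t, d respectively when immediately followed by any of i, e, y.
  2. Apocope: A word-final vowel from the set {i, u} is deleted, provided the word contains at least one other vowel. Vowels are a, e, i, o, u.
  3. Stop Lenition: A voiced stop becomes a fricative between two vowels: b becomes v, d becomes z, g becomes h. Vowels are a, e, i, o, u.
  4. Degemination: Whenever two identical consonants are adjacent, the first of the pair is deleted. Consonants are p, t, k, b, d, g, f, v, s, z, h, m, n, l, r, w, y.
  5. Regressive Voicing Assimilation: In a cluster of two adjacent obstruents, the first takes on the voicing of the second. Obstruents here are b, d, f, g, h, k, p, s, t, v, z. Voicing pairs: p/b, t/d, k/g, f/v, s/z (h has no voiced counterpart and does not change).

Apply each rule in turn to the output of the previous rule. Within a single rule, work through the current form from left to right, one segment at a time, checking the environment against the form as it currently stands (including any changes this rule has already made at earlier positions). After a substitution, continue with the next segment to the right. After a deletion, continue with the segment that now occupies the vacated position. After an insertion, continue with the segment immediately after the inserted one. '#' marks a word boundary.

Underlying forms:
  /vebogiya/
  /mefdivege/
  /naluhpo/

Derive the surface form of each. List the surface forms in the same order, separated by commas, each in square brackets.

/vebogiya/:
  1 Velar Fronting: [vebogiya] → [vebodiya]
  2 Apocope: no change — [vebodiya]
  3 Stop Lenition: [vebodiya] → [vevoziya]
  4 Degemination: no change — [vevoziya]
  5 Regressive Voicing Assimilation: no change — [vevoziya]
/mefdivege/:
  1 Velar Fronting: [mefdivege] → [mefdivede]
  2 Apocope: no change — [mefdivede]
  3 Stop Lenition: [mefdivede] → [mefdiveze]
  4 Degemination: no change — [mefdiveze]
  5 Regressive Voicing Assimilation: [mefdiveze] → [mevdiveze]
/naluhpo/:
  1 Velar Fronting: no change — [naluhpo]
  2 Apocope: no change — [naluhpo]
  3 Stop Lenition: no change — [naluhpo]
  4 Degemination: no change — [naluhpo]
  5 Regressive Voicing Assimilation: no change — [naluhpo]

[vevoziya], [mevdiveze], [naluhpo]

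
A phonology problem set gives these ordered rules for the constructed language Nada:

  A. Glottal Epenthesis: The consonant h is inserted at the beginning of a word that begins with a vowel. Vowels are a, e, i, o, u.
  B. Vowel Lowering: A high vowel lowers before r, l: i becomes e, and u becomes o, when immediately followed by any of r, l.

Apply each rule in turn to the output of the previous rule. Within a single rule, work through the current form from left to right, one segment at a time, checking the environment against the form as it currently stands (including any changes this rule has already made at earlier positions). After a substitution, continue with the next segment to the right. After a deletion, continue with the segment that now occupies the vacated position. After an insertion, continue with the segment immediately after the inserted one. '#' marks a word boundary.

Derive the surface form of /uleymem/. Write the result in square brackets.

A Glottal Epenthesis: [uleymem] → [huleymem]
B Vowel Lowering: [huleymem] → [holeymem]

[holeymem]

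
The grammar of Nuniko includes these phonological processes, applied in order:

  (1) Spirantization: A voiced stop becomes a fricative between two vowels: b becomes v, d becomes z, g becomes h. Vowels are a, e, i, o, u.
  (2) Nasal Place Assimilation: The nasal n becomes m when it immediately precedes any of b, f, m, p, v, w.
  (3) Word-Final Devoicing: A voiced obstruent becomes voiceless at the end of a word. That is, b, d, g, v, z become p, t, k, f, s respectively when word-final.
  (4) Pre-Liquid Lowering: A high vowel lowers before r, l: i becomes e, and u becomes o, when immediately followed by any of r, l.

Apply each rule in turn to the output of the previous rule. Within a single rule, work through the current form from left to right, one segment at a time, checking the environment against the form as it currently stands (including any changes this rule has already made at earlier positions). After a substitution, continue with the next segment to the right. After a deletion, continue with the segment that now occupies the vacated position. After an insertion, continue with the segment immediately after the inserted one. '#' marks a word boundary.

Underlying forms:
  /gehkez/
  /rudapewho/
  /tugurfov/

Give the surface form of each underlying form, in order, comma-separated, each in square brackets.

/gehkez/:
  (1) Spirantization: no change — [gehkez]
  (2) Nasal Place Assimilation: no change — [gehkez]
  (3) Word-Final Devoicing: [gehkez] → [gehkes]
  (4) Pre-Liquid Lowering: no change — [gehkes]
/rudapewho/:
  (1) Spirantization: [rudapewho] → [ruzapewho]
  (2) Nasal Place Assimilation: no change — [ruzapewho]
  (3) Word-Final Devoicing: no change — [ruzapewho]
  (4) Pre-Liquid Lowering: no change — [ruzapewho]
/tugurfov/:
  (1) Spirantization: [tugurfov] → [tuhurfov]
  (2) Nasal Place Assimilation: no change — [tuhurfov]
  (3) Word-Final Devoicing: [tuhurfov] → [tuhurfof]
  (4) Pre-Liquid Lowering: [tuhurfof] → [tuhorfof]

[gehkes], [ruzapewho], [tuhorfof]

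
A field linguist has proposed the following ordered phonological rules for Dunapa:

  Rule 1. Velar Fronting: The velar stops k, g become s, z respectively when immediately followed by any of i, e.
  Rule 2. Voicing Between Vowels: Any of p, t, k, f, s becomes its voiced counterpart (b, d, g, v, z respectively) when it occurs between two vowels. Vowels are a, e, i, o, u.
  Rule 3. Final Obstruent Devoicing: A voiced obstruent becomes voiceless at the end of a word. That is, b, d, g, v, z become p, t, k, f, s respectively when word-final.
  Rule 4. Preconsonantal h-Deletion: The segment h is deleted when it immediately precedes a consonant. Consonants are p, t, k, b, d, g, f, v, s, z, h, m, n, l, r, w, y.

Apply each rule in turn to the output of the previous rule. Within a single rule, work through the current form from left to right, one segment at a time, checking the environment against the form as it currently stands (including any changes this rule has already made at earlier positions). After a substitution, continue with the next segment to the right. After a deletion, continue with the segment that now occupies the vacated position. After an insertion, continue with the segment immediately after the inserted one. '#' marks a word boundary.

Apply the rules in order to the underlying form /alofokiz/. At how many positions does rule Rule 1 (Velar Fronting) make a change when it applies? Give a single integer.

Rule 1 Velar Fronting: [alofokiz] → [alofosiz]
Rule 2 Voicing Between Vowels: [alofosiz] → [alovoziz]
Rule 3 Final Obstruent Devoicing: [alovoziz] → [alovozis]
Rule 4 Preconsonantal h-Deletion: no change — [alovozis]
Rule Rule 1 changed 1 position(s).

1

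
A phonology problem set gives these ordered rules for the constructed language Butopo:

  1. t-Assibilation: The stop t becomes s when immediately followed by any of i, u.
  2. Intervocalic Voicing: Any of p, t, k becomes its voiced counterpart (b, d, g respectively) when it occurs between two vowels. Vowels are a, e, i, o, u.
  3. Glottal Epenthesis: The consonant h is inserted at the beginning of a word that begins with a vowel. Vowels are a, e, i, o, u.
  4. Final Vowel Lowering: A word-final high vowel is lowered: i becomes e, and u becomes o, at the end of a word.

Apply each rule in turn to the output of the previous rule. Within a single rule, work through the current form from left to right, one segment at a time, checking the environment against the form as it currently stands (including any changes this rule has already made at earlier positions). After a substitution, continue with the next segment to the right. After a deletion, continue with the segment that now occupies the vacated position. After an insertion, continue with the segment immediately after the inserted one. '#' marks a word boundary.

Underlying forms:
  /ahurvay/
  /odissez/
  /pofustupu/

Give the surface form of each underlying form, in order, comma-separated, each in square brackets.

[hahurvay], [hodissez], [pofussubo]

/ahurvay/:
  1 t-Assibilation: no change — [ahurvay]
  2 Intervocalic Voicing: no change — [ahurvay]
  3 Glottal Epenthesis: [ahurvay] → [hahurvay]
  4 Final Vowel Lowering: no change — [hahurvay]
/odissez/:
  1 t-Assibilation: no change — [odissez]
  2 Intervocalic Voicing: no change — [odissez]
  3 Glottal Epenthesis: [odissez] → [hodissez]
  4 Final Vowel Lowering: no change — [hodissez]
/pofustupu/:
  1 t-Assibilation: [pofustupu] → [pofussupu]
  2 Intervocalic Voicing: [pofussupu] → [pofussubu]
  3 Glottal Epenthesis: no change — [pofussubu]
  4 Final Vowel Lowering: [pofussubu] → [pofussubo]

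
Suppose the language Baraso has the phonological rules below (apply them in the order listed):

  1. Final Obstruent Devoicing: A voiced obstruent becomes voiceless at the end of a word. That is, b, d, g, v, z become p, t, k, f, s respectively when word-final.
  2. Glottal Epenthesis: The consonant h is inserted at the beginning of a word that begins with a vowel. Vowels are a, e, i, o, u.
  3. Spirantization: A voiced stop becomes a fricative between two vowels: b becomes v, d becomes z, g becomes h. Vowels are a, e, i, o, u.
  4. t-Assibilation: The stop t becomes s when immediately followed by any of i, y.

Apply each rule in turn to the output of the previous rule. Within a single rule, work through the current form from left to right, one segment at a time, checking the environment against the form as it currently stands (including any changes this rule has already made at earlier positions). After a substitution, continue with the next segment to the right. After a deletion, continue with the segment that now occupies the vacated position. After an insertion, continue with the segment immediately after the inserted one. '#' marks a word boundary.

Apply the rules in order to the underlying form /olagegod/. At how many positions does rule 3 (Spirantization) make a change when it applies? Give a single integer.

1 Final Obstruent Devoicing: [olagegod] → [olagegot]
2 Glottal Epenthesis: [olagegot] → [holagegot]
3 Spirantization: [holagegot] → [holahehot]
4 t-Assibilation: no change — [holahehot]
Rule 3 changed 2 position(s).

2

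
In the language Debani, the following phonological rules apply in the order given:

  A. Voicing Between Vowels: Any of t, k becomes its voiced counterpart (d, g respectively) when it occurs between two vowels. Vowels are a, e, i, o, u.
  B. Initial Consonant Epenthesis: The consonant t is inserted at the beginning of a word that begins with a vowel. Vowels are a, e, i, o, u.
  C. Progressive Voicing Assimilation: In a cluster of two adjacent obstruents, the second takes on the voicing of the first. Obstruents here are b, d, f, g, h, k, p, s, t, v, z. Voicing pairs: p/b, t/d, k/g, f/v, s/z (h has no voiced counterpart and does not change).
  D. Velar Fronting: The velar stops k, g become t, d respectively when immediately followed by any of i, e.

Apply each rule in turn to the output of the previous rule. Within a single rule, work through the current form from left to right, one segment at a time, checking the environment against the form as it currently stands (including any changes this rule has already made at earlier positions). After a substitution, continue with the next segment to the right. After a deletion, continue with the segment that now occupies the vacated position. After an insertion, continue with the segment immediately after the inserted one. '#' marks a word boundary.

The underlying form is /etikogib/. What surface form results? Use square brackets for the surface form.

A Voicing Between Vowels: [etikogib] → [edigogib]
B Initial Consonant Epenthesis: [edigogib] → [tedigogib]
C Progressive Voicing Assimilation: no change — [tedigogib]
D Velar Fronting: [tedigogib] → [tedigodib]

[tedigodib]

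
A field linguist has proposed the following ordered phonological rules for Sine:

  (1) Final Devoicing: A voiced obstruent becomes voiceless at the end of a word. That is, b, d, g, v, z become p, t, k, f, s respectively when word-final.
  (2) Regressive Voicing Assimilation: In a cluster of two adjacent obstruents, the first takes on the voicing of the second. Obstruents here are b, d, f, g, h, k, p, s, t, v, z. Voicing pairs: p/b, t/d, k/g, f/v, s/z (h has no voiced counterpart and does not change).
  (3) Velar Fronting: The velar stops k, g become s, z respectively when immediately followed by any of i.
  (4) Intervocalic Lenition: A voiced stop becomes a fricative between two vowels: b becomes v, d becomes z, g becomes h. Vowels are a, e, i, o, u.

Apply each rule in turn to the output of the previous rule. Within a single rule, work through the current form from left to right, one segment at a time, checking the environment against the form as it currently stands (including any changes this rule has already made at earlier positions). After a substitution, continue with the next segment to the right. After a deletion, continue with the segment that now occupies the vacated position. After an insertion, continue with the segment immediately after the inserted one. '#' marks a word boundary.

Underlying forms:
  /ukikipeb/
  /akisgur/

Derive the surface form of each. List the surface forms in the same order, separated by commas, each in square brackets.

/ukikipeb/:
  (1) Final Devoicing: [ukikipeb] → [ukikipep]
  (2) Regressive Voicing Assimilation: no change — [ukikipep]
  (3) Velar Fronting: [ukikipep] → [usisipep]
  (4) Intervocalic Lenition: no change — [usisipep]
/akisgur/:
  (1) Final Devoicing: no change — [akisgur]
  (2) Regressive Voicing Assimilation: [akisgur] → [akizgur]
  (3) Velar Fronting: [akizgur] → [asizgur]
  (4) Intervocalic Lenition: no change — [asizgur]

[usisipep], [asizgur]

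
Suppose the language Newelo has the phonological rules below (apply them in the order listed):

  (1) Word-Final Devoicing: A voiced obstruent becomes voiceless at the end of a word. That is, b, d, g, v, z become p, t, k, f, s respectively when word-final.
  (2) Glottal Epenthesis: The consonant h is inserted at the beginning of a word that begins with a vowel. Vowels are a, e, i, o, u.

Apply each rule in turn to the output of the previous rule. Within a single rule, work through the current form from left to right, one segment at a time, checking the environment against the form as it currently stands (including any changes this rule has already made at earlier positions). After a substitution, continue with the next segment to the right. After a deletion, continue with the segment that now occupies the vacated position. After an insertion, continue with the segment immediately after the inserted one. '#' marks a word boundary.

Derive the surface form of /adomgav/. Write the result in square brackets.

[hadomgaf]

(1) Word-Final Devoicing: [adomgav] → [adomgaf]
(2) Glottal Epenthesis: [adomgaf] → [hadomgaf]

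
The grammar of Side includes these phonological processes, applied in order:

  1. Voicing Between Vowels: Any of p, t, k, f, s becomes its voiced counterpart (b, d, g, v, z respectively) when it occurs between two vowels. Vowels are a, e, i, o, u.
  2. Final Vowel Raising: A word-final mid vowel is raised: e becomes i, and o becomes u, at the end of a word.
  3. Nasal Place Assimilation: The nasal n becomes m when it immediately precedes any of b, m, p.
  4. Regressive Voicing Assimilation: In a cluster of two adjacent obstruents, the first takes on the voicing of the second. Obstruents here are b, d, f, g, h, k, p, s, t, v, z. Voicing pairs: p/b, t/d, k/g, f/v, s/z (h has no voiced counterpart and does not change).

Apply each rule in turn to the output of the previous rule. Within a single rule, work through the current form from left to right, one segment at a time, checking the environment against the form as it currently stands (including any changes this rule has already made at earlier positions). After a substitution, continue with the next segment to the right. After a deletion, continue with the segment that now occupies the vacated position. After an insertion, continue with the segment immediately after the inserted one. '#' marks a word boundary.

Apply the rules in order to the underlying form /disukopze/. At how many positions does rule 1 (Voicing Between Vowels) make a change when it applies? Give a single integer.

2

1 Voicing Between Vowels: [disukopze] → [dizugopze]
2 Final Vowel Raising: [dizugopze] → [dizugopzi]
3 Nasal Place Assimilation: no change — [dizugopzi]
4 Regressive Voicing Assimilation: [dizugopzi] → [dizugobzi]
Rule 1 changed 2 position(s).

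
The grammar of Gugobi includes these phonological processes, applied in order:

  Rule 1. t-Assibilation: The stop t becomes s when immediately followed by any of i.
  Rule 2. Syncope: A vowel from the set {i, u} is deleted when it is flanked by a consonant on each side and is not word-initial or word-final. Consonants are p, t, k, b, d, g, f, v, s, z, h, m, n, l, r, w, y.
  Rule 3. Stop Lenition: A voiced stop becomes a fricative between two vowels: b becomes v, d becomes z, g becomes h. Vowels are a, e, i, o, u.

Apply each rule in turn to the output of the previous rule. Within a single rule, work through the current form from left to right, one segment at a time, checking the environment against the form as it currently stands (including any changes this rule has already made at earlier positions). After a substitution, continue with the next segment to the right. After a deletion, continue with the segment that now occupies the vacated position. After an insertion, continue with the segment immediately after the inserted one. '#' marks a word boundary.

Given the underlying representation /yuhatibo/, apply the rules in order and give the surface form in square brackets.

Rule 1 t-Assibilation: [yuhatibo] → [yuhasibo]
Rule 2 Syncope: [yuhasibo] → [yhasbo]
Rule 3 Stop Lenition: no change — [yhasbo]

[yhasbo]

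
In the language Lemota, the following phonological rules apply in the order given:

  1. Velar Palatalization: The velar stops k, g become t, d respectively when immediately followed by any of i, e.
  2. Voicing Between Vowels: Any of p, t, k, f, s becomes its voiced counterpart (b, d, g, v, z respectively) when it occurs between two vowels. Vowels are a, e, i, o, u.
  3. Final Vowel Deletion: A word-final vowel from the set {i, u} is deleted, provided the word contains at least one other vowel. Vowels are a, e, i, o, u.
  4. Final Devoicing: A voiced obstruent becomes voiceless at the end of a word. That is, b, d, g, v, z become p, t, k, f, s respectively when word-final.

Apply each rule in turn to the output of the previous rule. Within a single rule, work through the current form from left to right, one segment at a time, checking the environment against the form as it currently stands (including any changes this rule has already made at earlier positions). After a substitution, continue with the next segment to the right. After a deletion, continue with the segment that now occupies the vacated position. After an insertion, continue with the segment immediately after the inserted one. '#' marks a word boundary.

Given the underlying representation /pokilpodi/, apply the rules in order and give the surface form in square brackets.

1 Velar Palatalization: [pokilpodi] → [potilpodi]
2 Voicing Between Vowels: [potilpodi] → [podilpodi]
3 Final Vowel Deletion: [podilpodi] → [podilpod]
4 Final Devoicing: [podilpod] → [podilpot]

[podilpot]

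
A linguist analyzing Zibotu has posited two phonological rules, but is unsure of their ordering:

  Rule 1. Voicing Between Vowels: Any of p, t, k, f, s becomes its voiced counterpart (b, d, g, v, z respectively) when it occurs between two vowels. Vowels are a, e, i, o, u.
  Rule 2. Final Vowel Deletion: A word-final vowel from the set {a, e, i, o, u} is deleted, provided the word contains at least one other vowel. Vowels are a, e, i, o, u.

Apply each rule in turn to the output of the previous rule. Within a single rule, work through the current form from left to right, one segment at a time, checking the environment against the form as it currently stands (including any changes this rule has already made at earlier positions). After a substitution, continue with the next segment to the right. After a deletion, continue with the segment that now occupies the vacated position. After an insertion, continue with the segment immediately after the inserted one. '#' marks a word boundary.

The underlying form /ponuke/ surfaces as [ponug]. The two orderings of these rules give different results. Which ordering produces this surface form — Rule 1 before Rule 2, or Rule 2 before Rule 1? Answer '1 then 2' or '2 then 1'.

Order 1 then 2:
  1 Voicing Between Vowels: [ponuke] → [ponuge]
  2 Final Vowel Deletion: [ponuge] → [ponug]
  result: [ponug]
Order 2 then 1:
  2 Final Vowel Deletion: [ponuke] → [ponuk]
  1 Voicing Between Vowels: no change — [ponuk]
  result: [ponuk]

1 then 2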